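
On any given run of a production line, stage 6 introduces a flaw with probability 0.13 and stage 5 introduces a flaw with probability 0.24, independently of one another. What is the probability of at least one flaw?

P(none) = (1 − 0.13) × (1 − 0.24) = 0.87 × 0.76 = 0.6612
P(at least one) = 1 − 0.6612 = 0.3388

0.3388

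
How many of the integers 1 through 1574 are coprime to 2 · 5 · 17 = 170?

593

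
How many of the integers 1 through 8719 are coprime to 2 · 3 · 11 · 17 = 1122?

2487

By inclusion-exclusion,
4359 + 2906 + 792 + 512 − 1453 − 396 − 256 − 264 − 170 − 46 + 132 + 85 + 23 + 15 − 7 = 6232
8719 − 6232 = 2487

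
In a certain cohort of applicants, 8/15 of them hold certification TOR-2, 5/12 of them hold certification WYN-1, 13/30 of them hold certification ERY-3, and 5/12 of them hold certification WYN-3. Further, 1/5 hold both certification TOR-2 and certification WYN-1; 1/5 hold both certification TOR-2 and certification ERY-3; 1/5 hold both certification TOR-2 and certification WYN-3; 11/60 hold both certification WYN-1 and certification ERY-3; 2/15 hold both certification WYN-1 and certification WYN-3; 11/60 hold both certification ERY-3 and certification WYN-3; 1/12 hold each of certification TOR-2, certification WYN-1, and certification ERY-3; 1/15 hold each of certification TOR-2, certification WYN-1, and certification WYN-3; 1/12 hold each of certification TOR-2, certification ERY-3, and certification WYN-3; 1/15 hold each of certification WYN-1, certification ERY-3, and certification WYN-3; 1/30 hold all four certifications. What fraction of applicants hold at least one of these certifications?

Using inclusion–exclusion:
P(≥1) = 8/15 + 5/12 + 13/30 + 5/12 − 1/5 − 1/5 − 1/5 − 11/60 − 2/15 − 11/60 + 1/12 + 1/15 + 1/12 + 1/15 − 1/30 = 29/30

29/30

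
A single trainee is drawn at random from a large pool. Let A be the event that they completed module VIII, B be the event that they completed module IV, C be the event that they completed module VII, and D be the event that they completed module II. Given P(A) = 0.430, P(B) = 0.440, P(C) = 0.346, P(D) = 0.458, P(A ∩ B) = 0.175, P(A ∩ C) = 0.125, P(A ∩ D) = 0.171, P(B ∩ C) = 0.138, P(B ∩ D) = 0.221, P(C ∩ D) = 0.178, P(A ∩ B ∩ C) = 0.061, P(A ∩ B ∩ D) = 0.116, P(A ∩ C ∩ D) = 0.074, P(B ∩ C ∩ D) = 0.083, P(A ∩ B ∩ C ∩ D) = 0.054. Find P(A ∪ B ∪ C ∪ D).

0.946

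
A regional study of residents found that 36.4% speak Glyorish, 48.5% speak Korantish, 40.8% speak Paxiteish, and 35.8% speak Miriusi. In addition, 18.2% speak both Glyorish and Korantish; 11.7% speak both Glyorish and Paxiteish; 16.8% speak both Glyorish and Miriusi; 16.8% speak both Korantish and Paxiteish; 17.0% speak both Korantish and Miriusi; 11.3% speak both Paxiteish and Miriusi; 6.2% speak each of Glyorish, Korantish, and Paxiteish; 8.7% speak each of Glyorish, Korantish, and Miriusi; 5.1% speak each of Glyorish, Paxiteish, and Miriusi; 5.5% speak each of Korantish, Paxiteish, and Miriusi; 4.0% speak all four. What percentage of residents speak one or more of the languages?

Apply inclusion-exclusion:
P(at least one) = 36.4 + 48.5 + 40.8 + 35.8 − 18.2 − 11.7 − 16.8 − 16.8 − 17.0 − 11.3 + 6.2 + 8.7 + 5.1 + 5.5 − 4.0 = 91.2%

91.2%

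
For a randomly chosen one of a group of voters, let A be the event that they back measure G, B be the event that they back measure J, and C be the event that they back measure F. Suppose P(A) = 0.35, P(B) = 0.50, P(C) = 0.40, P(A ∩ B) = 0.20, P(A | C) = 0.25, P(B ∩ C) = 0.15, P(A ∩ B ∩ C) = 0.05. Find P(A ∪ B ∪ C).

P(A ∩ C) = P(C)·P(A|C) = 0.40 × 0.25 = 0.10
Apply inclusion-exclusion:
P(A ∪ B ∪ C) = 0.35 + 0.50 + 0.40 − 0.20 − 0.10 − 0.15 + 0.05 = 0.85

0.85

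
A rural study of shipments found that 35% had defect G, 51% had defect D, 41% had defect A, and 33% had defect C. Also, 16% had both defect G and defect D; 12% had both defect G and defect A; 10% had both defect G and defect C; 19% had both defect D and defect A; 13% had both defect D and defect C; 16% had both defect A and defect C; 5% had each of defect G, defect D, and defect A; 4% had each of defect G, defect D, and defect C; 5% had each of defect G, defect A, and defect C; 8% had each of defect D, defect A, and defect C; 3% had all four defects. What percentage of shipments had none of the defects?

7%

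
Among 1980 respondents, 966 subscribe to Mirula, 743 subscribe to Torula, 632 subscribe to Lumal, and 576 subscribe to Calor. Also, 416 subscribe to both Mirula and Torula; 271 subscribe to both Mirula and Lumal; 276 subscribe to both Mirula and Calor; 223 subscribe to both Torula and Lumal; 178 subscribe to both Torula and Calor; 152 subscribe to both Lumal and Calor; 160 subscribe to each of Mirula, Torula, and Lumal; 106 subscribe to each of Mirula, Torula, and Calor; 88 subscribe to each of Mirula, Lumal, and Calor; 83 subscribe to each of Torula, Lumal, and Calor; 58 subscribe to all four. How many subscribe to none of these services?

By inclusion–exclusion:
|union| = 966 + 743 + 632 + 576 − 416 − 271 − 276 − 223 − 178 − 152 + 160 + 106 + 88 + 83 − 58 = 1780
None: 1980 − 1780 = 200

200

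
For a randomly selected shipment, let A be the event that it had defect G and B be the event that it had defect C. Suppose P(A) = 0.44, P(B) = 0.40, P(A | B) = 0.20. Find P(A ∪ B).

0.76

P(A ∩ B) = P(B)·P(A|B) = 0.40 × 0.20 = 0.08
P(A ∪ B) = 0.44 + 0.40 − 0.08 = 0.76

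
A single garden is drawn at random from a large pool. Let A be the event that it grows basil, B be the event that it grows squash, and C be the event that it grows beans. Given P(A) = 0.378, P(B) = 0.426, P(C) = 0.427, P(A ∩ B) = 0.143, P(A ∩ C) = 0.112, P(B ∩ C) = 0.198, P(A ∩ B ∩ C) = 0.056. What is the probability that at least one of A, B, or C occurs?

P(A ∪ B ∪ C) = 0.378 + 0.426 + 0.427 − 0.143 − 0.112 − 0.198 + 0.056 = 0.834

0.834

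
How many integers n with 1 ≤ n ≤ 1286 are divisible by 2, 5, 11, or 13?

By inclusion–exclusion:
⌊1286/2⌋ + ⌊1286/5⌋ + ⌊1286/11⌋ + ⌊1286/13⌋ − ⌊1286/10⌋ − ⌊1286/22⌋ − ⌊1286/26⌋ − ⌊1286/55⌋ − ⌊1286/65⌋ − ⌊1286/143⌋ + ⌊1286/110⌋ + ⌊1286/130⌋ + ⌊1286/286⌋ + ⌊1286/715⌋ − ⌊1286/1430⌋ = 643 + 257 + 116 + 98 − 128 − 58 − 49 − 23 − 19 − 8 + 11 + 9 + 4 + 1 − 0 = 854

854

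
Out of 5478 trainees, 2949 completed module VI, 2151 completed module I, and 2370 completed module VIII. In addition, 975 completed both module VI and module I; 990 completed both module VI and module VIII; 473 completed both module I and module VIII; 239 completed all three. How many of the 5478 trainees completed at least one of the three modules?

|at least one| = 2949 + 2151 + 2370 − 975 − 990 − 473 + 239 = 5271

5271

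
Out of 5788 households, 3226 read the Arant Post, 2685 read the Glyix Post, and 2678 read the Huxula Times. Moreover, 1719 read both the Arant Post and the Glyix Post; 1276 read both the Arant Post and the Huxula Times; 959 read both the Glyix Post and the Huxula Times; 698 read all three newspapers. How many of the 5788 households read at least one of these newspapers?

5333

N(≥1) = 3226 + 2685 + 2678 − 1719 − 1276 − 959 + 698 = 5333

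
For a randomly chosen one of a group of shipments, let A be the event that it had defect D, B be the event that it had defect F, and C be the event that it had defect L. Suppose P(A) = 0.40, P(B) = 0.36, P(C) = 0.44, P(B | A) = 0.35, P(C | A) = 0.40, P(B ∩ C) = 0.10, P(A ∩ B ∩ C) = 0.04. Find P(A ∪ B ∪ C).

P(A ∩ B) = P(A)·P(B|A) = 0.40 × 0.35 = 0.14
P(A ∩ C) = P(A)·P(C|A) = 0.40 × 0.40 = 0.16
P(A ∪ B ∪ C) = 0.40 + 0.36 + 0.44 − 0.14 − 0.16 − 0.10 + 0.04 = 0.84

0.84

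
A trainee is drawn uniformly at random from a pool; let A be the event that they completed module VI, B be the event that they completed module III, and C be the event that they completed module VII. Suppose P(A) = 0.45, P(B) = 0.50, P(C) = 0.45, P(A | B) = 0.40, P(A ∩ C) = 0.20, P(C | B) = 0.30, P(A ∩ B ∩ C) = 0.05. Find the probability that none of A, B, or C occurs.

0.10

P(A ∩ B) = P(B)·P(A|B) = 0.50 × 0.40 = 0.20
P(B ∩ C) = P(B)·P(C|B) = 0.50 × 0.30 = 0.15
P(A ∪ B ∪ C) = 0.45 + 0.50 + 0.45 − 0.20 − 0.20 − 0.15 + 0.05 = 0.90
P(none) = 1 − 0.90 = 0.10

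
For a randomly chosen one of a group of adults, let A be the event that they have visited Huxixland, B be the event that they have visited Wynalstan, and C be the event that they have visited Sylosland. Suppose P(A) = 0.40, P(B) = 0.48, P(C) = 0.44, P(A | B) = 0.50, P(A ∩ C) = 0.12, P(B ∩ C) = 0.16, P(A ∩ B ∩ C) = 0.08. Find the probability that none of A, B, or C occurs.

0.12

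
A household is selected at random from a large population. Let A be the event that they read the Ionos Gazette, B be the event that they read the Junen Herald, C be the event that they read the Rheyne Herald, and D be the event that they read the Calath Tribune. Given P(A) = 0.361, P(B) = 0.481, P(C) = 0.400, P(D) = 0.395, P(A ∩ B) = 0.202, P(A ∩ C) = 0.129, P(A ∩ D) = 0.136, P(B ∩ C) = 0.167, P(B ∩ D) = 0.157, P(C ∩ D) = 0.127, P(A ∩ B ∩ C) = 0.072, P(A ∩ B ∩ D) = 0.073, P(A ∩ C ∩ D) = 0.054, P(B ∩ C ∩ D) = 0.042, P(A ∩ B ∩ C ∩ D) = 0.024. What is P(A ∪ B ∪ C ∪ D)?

P(A ∪ B ∪ C ∪ D) = 0.361 + 0.481 + 0.400 + 0.395 − 0.202 − 0.129 − 0.136 − 0.167 − 0.157 − 0.127 + 0.072 + 0.073 + 0.054 + 0.042 − 0.024 = 0.936

0.936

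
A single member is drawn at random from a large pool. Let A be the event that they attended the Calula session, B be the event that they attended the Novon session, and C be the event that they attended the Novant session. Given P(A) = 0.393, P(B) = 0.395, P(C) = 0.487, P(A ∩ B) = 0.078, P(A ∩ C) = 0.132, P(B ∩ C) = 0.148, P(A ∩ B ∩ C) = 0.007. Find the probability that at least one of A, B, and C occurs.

Inclusion–exclusion gives
P(A ∪ B ∪ C) = 0.393 + 0.395 + 0.487 − 0.078 − 0.132 − 0.148 + 0.007 = 0.924

0.924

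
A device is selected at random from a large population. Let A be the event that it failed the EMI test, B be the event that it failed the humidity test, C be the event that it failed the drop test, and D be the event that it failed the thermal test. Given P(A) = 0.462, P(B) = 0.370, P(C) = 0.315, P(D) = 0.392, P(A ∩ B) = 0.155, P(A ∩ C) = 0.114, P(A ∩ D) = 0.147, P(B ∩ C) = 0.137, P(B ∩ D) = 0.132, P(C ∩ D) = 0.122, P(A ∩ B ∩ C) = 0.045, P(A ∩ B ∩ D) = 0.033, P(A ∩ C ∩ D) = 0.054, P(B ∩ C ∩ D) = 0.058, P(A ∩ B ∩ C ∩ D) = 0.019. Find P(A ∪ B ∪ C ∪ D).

By inclusion–exclusion:
P(A ∪ B ∪ C ∪ D) = 0.462 + 0.370 + 0.315 + 0.392 − 0.155 − 0.114 − 0.147 − 0.137 − 0.132 − 0.122 + 0.045 + 0.033 + 0.054 + 0.058 − 0.019 = 0.903

0.903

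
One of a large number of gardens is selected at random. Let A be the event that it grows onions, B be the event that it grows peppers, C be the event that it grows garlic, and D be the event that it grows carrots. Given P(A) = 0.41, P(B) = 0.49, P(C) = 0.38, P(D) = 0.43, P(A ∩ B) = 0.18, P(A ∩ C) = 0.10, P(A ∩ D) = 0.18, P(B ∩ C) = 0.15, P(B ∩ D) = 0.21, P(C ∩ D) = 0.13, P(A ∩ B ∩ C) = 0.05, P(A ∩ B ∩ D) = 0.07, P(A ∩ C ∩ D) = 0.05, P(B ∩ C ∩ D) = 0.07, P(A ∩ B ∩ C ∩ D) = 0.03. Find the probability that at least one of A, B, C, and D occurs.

0.97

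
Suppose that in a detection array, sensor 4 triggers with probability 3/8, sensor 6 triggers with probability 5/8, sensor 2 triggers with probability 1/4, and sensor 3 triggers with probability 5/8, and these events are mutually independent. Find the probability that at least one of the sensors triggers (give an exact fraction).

P(none) = (1 − 3/8) × (1 − 5/8) × (1 − 1/4) × (1 − 5/8) = 5/8 × 3/8 × 3/4 × 3/8 = 135/2048
P(at least one) = 1 − 135/2048 = 1913/2048

1913/2048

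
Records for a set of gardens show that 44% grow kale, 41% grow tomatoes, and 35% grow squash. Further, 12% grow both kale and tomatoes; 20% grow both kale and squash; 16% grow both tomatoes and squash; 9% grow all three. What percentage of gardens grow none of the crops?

Apply inclusion-exclusion:
P(≥1) = 44 + 41 + 35 − 12 − 20 − 16 + 9 = 81%
P(none) = 100% − 81% = 19%

19%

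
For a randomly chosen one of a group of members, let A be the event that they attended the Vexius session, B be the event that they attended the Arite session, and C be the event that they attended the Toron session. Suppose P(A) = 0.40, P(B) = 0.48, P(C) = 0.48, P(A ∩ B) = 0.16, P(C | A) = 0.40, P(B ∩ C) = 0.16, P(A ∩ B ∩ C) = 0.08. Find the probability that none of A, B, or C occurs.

0.04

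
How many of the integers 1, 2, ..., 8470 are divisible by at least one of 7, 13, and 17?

2162

By inclusion–exclusion:
1210 + 651 + 498 − 93 − 71 − 38 + 5 = 2162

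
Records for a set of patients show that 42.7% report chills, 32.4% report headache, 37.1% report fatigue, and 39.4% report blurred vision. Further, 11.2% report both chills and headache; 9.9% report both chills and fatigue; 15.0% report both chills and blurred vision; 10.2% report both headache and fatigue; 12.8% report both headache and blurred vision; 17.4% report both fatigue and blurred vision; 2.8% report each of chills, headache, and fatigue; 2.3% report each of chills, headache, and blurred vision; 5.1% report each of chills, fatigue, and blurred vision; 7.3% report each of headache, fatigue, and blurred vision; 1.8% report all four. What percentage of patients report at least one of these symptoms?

90.8%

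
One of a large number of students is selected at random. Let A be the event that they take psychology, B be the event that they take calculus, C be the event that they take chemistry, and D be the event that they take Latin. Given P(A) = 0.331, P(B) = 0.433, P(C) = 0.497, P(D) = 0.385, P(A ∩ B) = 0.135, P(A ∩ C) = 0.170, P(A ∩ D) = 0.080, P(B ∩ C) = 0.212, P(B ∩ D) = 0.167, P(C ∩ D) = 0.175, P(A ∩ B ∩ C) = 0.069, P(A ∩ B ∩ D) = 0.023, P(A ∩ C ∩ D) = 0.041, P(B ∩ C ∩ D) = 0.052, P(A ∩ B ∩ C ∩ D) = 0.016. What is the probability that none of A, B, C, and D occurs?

By inclusion–exclusion:
P(A ∪ B ∪ C ∪ D) = 0.331 + 0.433 + 0.497 + 0.385 − 0.135 − 0.170 − 0.080 − 0.212 − 0.167 − 0.175 + 0.069 + 0.023 + 0.041 + 0.052 − 0.016 = 0.876
P(none) = 1 − 0.876 = 0.124

0.124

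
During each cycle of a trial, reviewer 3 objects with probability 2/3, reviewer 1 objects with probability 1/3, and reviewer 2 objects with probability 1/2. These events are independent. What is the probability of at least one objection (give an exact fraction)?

8/9

P(none) = (1 − 2/3) × (1 − 1/3) × (1 − 1/2) = 1/3 × 2/3 × 1/2 = 1/9
P(at least one) = 1 − 1/9 = 8/9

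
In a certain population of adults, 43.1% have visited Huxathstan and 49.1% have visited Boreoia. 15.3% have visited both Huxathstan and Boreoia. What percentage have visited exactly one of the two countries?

Using the inclusion–exclusion count for exactly one event:
P(exactly one) = 43.1 + 49.1 − 2·15.3 = 61.6%

61.6%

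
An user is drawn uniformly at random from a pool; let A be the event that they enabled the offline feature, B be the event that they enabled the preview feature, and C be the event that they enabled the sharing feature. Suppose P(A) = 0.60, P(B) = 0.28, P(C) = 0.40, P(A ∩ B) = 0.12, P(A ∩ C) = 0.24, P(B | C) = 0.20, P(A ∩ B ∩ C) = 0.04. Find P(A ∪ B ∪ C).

0.88

P(B ∩ C) = P(C)·P(B|C) = 0.40 × 0.20 = 0.08
Inclusion–exclusion gives
P(A ∪ B ∪ C) = 0.60 + 0.28 + 0.40 − 0.12 − 0.24 − 0.08 + 0.04 = 0.88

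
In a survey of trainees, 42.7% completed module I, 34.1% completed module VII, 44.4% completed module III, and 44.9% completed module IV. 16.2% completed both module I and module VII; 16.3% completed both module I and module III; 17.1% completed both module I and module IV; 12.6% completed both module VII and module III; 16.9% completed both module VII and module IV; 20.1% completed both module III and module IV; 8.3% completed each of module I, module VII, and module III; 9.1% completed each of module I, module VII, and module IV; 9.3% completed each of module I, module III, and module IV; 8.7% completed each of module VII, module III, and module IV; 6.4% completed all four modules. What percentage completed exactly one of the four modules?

48.3%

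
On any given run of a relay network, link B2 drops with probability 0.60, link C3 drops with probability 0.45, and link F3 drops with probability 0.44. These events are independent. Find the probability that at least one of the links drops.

0.8768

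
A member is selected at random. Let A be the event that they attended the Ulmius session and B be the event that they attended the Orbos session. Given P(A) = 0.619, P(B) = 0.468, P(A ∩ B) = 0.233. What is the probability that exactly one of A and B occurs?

By inclusion–exclusion (exactly-one form):
P(exactly one) = 0.619 + 0.468 − 2·0.233 = 0.621

0.621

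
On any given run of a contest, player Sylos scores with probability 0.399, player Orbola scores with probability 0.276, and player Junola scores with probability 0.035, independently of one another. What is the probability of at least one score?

P(none) = (1 − 0.399) × (1 − 0.276) × (1 − 0.035) = 0.601 × 0.724 × 0.965 = 0.41989466
P(at least one) = 1 − 0.41989466 = 0.58010534

0.58010534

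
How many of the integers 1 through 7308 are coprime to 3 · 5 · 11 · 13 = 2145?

3270

Using inclusion–exclusion:
2436 + 1461 + 664 + 562 − 487 − 221 − 187 − 132 − 112 − 51 + 44 + 37 + 17 + 10 − 3 = 4038
7308 − 4038 = 3270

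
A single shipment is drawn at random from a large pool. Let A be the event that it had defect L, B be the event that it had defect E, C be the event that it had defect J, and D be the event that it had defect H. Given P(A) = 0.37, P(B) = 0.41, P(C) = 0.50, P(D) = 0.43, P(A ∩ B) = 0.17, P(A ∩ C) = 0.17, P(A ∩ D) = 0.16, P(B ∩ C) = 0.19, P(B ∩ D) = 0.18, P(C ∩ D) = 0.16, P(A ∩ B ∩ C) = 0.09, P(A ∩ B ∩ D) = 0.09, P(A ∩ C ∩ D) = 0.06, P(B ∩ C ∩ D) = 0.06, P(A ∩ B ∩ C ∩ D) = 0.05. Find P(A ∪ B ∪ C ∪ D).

0.93

Apply inclusion-exclusion:
P(A ∪ B ∪ C ∪ D) = 0.37 + 0.41 + 0.50 + 0.43 − 0.17 − 0.17 − 0.16 − 0.19 − 0.18 − 0.16 + 0.09 + 0.09 + 0.06 + 0.06 − 0.05 = 0.93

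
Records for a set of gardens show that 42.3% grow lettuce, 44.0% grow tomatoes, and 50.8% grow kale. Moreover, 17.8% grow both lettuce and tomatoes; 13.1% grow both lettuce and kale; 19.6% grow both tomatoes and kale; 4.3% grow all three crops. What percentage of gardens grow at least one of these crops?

90.9%

P(at least one) = 42.3 + 44.0 + 50.8 − 17.8 − 13.1 − 19.6 + 4.3 = 90.9%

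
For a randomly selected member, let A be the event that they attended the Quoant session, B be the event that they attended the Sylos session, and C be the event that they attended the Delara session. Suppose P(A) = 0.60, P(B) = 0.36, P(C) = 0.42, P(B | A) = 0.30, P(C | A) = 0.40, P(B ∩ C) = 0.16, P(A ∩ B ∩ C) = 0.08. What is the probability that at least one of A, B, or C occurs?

0.88

P(A ∩ B) = P(A)·P(B|A) = 0.60 × 0.30 = 0.18
P(A ∩ C) = P(A)·P(C|A) = 0.60 × 0.40 = 0.24
P(A ∪ B ∪ C) = 0.60 + 0.36 + 0.42 − 0.18 − 0.24 − 0.16 + 0.08 = 0.88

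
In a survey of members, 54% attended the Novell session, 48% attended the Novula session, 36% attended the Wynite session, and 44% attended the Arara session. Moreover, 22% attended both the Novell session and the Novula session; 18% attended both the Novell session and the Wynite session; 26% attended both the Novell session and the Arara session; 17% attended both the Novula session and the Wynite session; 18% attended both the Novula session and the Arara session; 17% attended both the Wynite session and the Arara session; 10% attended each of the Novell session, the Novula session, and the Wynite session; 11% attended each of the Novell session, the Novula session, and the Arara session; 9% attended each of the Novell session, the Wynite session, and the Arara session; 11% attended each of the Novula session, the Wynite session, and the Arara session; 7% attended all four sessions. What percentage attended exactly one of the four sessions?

By inclusion–exclusion (exactly-one form):
P(exactly one) = 54 + 48 + 36 + 44 − 2·22 − 2·18 − 2·26 − 2·17 − 2·18 − 2·17 + 3·10 + 3·11 + 3·9 + 3·11 − 4·7 = 41%

41%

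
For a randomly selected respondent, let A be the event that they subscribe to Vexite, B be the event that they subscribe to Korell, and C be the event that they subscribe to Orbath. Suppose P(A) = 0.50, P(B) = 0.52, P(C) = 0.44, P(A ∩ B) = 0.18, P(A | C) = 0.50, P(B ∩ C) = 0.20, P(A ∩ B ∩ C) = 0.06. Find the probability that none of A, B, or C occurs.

P(A ∩ C) = P(C)·P(A|C) = 0.44 × 0.50 = 0.22
P(A ∪ B ∪ C) = 0.50 + 0.52 + 0.44 − 0.18 − 0.22 − 0.20 + 0.06 = 0.92
P(none) = 1 − 0.92 = 0.08

0.08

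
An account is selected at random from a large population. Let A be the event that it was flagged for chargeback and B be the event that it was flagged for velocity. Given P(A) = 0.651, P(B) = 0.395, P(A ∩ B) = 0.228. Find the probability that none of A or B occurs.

0.182

P(A ∪ B) = 0.651 + 0.395 − 0.228 = 0.818
P(none) = 1 − 0.818 = 0.182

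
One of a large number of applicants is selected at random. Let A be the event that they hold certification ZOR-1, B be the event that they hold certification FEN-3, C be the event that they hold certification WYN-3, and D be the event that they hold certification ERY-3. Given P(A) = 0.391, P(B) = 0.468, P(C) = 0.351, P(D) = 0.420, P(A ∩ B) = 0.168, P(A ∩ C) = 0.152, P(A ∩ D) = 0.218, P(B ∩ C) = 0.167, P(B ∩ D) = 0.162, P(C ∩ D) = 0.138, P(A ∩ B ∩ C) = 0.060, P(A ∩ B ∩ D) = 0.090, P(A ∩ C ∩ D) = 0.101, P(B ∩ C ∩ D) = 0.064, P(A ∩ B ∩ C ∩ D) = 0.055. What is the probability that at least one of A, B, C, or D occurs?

Using inclusion–exclusion:
P(A ∪ B ∪ C ∪ D) = 0.391 + 0.468 + 0.351 + 0.420 − 0.168 − 0.152 − 0.218 − 0.167 − 0.162 − 0.138 + 0.060 + 0.090 + 0.101 + 0.064 − 0.055 = 0.885

0.885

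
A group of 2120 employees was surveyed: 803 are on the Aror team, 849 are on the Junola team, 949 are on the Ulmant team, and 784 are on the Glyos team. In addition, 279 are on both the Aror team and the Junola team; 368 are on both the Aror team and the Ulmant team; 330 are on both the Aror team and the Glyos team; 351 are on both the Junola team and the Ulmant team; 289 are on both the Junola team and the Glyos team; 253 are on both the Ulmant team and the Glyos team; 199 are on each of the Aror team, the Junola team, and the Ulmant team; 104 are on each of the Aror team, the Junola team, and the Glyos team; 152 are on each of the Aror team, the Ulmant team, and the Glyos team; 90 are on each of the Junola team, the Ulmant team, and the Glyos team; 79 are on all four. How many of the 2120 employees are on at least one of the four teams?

By inclusion-exclusion,
|at least one| = 803 + 849 + 949 + 784 − 279 − 368 − 330 − 351 − 289 − 253 + 199 + 104 + 152 + 90 − 79 = 1981

1981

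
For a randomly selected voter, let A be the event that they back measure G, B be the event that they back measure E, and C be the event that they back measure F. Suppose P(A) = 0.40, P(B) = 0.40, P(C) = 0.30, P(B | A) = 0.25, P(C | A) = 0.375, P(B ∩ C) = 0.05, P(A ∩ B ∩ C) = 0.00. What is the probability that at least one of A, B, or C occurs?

P(A ∩ B) = P(A)·P(B|A) = 0.40 × 0.25 = 0.10
P(A ∩ C) = P(A)·P(C|A) = 0.40 × 0.375 = 0.15
Apply inclusion-exclusion:
P(A ∪ B ∪ C) = 0.40 + 0.40 + 0.30 − 0.10 − 0.15 − 0.05 + 0.00 = 0.80

0.80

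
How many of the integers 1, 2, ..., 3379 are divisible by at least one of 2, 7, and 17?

By inclusion–exclusion:
1689 + 482 + 198 − 241 − 99 − 28 + 14 = 2015

2015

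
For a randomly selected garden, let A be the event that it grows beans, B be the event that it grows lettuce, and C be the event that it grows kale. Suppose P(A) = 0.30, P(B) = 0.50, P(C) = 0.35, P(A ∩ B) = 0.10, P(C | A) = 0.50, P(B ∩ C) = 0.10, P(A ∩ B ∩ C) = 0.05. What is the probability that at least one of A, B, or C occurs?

0.85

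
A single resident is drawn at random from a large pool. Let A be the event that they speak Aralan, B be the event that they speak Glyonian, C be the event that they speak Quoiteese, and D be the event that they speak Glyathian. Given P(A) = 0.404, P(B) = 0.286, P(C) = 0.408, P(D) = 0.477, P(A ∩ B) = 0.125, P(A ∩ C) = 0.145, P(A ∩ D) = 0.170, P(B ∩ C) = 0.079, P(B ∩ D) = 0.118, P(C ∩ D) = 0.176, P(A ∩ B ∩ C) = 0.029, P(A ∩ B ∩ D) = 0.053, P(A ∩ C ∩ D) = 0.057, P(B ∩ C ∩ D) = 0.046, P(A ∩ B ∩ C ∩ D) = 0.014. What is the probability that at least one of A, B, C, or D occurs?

P(A ∪ B ∪ C ∪ D) = 0.404 + 0.286 + 0.408 + 0.477 − 0.125 − 0.145 − 0.170 − 0.079 − 0.118 − 0.176 + 0.029 + 0.053 + 0.057 + 0.046 − 0.014 = 0.933

0.933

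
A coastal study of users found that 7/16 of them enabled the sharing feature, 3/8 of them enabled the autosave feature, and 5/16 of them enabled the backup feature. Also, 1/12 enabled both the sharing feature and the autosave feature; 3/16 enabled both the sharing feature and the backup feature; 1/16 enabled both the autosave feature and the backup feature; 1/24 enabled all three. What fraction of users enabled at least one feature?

5/6

Using inclusion–exclusion:
P(≥1) = 7/16 + 3/8 + 5/16 − 1/12 − 3/16 − 1/16 + 1/24 = 5/6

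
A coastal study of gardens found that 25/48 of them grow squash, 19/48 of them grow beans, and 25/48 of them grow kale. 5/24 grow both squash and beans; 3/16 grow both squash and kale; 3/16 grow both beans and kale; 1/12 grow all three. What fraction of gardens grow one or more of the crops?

15/16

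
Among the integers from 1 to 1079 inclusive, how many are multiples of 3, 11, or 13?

Using inclusion–exclusion:
floor(1079/3) + floor(1079/11) + floor(1079/13) − floor(1079/33) − floor(1079/39) − floor(1079/143) + floor(1079/429) = 359 + 98 + 83 − 32 − 27 − 7 + 2 = 476

476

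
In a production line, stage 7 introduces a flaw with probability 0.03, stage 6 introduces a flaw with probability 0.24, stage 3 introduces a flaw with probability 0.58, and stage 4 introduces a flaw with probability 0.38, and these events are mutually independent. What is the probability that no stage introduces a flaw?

Since the events are independent, P(none) is the product of the individual non-occurrence probabilities.
P(none) = (1 − 0.03) × (1 − 0.24) × (1 − 0.58) × (1 − 0.38) = 0.97 × 0.76 × 0.42 × 0.62 = 0.19196688

0.19196688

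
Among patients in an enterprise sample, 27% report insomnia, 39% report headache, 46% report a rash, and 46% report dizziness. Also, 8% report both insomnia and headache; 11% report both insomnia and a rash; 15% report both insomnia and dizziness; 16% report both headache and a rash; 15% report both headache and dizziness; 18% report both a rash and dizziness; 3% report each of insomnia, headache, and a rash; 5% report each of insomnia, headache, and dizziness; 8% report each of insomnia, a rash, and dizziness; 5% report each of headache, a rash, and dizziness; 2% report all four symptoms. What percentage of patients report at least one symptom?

94%

By inclusion–exclusion:
P(≥1) = 27 + 39 + 46 + 46 − 8 − 11 − 15 − 16 − 15 − 18 + 3 + 5 + 8 + 5 − 2 = 94%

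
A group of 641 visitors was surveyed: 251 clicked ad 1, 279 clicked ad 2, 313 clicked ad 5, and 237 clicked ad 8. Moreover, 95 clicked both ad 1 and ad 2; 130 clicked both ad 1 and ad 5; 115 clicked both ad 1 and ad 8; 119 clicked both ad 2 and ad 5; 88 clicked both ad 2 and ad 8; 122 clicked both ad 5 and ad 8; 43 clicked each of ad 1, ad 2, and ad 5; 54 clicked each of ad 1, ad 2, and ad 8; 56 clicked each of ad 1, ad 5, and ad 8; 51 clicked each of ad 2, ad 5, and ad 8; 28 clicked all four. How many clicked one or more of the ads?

587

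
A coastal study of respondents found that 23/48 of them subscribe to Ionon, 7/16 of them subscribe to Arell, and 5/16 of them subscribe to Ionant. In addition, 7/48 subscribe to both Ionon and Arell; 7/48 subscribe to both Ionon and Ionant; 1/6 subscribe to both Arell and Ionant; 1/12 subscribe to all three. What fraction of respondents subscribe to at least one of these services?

P(≥1) = 23/48 + 7/16 + 5/16 − 7/48 − 7/48 − 1/6 + 1/12 = 41/48

41/48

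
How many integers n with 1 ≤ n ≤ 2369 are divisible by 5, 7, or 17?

floor(2369/5) + floor(2369/7) + floor(2369/17) − floor(2369/35) − floor(2369/85) − floor(2369/119) + floor(2369/595) = 473 + 338 + 139 − 67 − 27 − 19 + 3 = 840

840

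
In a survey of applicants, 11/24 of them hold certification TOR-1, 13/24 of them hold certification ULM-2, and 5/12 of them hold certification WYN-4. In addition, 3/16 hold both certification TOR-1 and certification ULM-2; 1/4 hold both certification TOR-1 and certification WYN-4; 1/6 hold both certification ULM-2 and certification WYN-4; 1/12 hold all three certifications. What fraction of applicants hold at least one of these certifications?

43/48

By inclusion-exclusion,
P(at least one) = 11/24 + 13/24 + 5/12 − 3/16 − 1/4 − 1/6 + 1/12 = 43/48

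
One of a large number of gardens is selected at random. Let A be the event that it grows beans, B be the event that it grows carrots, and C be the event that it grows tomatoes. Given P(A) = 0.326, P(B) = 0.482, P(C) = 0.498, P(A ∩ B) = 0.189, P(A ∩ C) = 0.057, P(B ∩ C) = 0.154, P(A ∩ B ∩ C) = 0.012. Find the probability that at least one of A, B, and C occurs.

P(A ∪ B ∪ C) = 0.326 + 0.482 + 0.498 − 0.189 − 0.057 − 0.154 + 0.012 = 0.918

0.918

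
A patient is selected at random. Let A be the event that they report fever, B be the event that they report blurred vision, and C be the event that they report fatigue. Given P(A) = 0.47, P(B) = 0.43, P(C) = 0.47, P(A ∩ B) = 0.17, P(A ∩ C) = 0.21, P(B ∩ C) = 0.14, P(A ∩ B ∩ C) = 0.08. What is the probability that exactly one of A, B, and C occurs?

0.57

By inclusion–exclusion (exactly-one form):
P(exactly one) = 0.47 + 0.43 + 0.47 − 2·0.17 − 2·0.21 − 2·0.14 + 3·0.08 = 0.57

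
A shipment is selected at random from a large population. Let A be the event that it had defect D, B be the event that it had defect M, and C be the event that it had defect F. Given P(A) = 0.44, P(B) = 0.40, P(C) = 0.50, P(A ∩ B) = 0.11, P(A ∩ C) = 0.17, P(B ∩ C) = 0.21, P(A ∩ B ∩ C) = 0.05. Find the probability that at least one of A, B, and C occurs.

0.90

Using inclusion–exclusion:
P(A ∪ B ∪ C) = 0.44 + 0.40 + 0.50 − 0.11 − 0.17 − 0.21 + 0.05 = 0.90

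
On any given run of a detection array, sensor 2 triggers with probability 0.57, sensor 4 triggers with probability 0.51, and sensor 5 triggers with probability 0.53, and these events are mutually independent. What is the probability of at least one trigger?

P(none) = (1 − 0.57) × (1 − 0.51) × (1 − 0.53) = 0.43 × 0.49 × 0.47 = 0.099029
P(at least one) = 1 − 0.099029 = 0.900971

0.900971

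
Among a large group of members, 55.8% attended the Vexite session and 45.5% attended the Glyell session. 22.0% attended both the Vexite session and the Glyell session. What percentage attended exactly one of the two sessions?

57.3%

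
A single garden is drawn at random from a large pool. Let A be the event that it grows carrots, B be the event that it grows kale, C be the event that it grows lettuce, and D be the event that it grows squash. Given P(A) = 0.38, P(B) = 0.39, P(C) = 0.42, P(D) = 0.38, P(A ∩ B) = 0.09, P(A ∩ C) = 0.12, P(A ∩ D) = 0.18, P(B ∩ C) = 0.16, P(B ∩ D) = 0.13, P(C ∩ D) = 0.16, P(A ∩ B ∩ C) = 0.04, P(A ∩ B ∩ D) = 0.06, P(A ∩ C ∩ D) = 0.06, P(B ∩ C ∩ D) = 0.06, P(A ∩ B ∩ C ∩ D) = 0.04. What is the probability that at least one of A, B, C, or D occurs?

0.91

By inclusion–exclusion:
P(A ∪ B ∪ C ∪ D) = 0.38 + 0.39 + 0.42 + 0.38 − 0.09 − 0.12 − 0.18 − 0.16 − 0.13 − 0.16 + 0.04 + 0.06 + 0.06 + 0.06 − 0.04 = 0.91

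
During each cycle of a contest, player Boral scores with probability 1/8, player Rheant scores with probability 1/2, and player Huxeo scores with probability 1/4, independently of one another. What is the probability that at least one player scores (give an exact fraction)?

43/64

P(none) = (1 − 1/8) × (1 − 1/2) × (1 − 1/4) = 7/8 × 1/2 × 3/4 = 21/64
P(at least one) = 1 − 21/64 = 43/64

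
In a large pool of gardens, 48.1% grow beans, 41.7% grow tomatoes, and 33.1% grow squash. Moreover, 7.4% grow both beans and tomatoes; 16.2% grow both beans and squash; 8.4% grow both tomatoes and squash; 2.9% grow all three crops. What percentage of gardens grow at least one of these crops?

P(at least one) = 48.1 + 41.7 + 33.1 − 7.4 − 16.2 − 8.4 + 2.9 = 93.8%

93.8%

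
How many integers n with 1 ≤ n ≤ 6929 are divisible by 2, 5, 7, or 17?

4693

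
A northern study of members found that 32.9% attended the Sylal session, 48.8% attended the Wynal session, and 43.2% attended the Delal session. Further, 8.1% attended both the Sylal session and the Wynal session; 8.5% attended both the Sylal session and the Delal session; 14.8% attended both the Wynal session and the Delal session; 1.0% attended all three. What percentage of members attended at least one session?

94.5%

P(≥1) = 32.9 + 48.8 + 43.2 − 8.1 − 8.5 − 14.8 + 1.0 = 94.5%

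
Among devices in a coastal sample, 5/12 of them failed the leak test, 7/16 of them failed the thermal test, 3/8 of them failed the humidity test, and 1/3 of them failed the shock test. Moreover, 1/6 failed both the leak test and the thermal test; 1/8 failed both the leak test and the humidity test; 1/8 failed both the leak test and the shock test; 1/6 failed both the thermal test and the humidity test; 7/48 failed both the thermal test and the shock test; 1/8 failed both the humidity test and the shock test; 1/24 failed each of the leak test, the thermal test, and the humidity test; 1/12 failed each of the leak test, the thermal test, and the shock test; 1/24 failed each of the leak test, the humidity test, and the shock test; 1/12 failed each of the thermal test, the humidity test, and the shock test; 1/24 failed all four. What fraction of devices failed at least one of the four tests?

By inclusion-exclusion,
P(union) = 5/12 + 7/16 + 3/8 + 1/3 − 1/6 − 1/8 − 1/8 − 1/6 − 7/48 − 1/8 + 1/24 + 1/12 + 1/24 + 1/12 − 1/24 = 11/12

11/12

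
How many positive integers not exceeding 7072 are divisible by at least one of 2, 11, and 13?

4104

Apply inclusion-exclusion:
3536 + 642 + 544 − 321 − 272 − 49 + 24 = 4104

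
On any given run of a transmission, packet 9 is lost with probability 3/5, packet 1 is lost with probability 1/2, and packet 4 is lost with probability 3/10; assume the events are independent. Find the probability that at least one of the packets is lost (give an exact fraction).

43/50

P(none) = (1 − 3/5) × (1 − 1/2) × (1 − 3/10) = 2/5 × 1/2 × 7/10 = 7/50
P(at least one) = 1 − 7/50 = 43/50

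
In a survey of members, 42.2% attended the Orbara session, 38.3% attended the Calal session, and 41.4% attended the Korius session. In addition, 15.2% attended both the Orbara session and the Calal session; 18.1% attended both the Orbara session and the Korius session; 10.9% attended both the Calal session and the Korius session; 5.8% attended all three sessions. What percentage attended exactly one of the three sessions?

50.9%

By inclusion–exclusion (exactly-one form):
P(exactly one) = 42.2 + 38.3 + 41.4 − 2·15.2 − 2·18.1 − 2·10.9 + 3·5.8 = 50.9%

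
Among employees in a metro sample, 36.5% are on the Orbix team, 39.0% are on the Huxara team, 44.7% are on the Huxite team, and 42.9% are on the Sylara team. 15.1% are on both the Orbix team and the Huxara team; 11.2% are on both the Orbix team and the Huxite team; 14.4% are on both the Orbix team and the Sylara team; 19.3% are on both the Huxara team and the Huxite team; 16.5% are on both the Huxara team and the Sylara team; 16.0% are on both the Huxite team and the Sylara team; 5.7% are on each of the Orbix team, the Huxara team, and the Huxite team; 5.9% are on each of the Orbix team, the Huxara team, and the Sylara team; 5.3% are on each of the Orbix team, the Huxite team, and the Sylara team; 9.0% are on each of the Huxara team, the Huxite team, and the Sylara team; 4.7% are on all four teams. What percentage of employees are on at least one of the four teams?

91.8%

Using inclusion–exclusion:
P(≥1) = 36.5 + 39.0 + 44.7 + 42.9 − 15.1 − 11.2 − 14.4 − 19.3 − 16.5 − 16.0 + 5.7 + 5.9 + 5.3 + 9.0 − 4.7 = 91.8%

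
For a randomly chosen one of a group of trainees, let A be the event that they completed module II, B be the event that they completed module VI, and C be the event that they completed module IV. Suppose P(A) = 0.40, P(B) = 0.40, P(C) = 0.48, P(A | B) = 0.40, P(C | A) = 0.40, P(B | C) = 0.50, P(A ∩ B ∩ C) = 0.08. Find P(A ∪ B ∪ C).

0.80

P(A ∩ B) = P(B)·P(A|B) = 0.40 × 0.40 = 0.16
P(A ∩ C) = P(A)·P(C|A) = 0.40 × 0.40 = 0.16
P(B ∩ C) = P(C)·P(B|C) = 0.48 × 0.50 = 0.24
By inclusion-exclusion,
P(A ∪ B ∪ C) = 0.40 + 0.40 + 0.48 − 0.16 − 0.16 − 0.24 + 0.08 = 0.80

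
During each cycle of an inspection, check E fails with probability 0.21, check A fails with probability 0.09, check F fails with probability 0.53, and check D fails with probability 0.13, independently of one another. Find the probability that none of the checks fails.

Since the events are independent, P(none) is the product of the individual non-occurrence probabilities.
P(none) = (1 − 0.21) × (1 − 0.09) × (1 − 0.53) × (1 − 0.13) = 0.79 × 0.91 × 0.47 × 0.87 = 0.29395821

0.29395821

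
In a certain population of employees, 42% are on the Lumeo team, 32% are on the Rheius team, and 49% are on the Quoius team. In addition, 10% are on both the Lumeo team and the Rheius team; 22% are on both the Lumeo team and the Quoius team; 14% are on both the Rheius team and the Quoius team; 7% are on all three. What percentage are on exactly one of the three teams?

By inclusion–exclusion (exactly-one form):
P(exactly one) = 42 + 32 + 49 − 2·10 − 2·22 − 2·14 + 3·7 = 52%

52%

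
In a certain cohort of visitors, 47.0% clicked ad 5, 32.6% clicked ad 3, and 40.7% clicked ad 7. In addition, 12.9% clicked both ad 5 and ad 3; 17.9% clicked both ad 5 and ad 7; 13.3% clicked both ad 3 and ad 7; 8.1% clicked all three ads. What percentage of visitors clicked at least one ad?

84.3%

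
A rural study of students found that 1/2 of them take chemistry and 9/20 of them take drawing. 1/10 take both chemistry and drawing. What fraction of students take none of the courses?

By inclusion–exclusion:
P(≥1) = 1/2 + 9/20 − 1/10 = 17/20
P(none) = 1 − 17/20 = 3/20

3/20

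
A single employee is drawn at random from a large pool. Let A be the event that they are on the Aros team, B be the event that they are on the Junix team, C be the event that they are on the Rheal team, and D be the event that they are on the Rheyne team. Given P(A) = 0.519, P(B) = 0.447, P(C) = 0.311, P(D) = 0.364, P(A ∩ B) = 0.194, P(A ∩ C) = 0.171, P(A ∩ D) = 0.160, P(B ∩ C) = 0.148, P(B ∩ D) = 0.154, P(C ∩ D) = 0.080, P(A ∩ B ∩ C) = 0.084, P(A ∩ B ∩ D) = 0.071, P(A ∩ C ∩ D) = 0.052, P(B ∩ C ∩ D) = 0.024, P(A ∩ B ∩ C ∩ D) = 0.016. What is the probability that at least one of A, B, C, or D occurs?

P(A ∪ B ∪ C ∪ D) = 0.519 + 0.447 + 0.311 + 0.364 − 0.194 − 0.171 − 0.160 − 0.148 − 0.154 − 0.080 + 0.084 + 0.071 + 0.052 + 0.024 − 0.016 = 0.949

0.949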